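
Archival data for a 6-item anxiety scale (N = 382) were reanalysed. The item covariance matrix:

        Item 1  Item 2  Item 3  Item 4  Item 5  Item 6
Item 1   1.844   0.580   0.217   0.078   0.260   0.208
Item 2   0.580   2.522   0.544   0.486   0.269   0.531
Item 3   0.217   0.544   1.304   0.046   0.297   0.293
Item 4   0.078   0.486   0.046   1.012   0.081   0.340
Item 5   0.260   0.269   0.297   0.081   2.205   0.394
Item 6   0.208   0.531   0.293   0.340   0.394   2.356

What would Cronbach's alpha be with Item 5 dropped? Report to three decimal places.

Cronbach's alpha = 0.530

Remaining items: Item 1, Item 2, Item 3, Item 4, Item 6 (k = 5).
Σσ²ᵢ = 1.844 + 2.522 + 1.304 + 1.012 + 2.356 = 9.038
total variance = 9.038 + 2 × 3.323 = 15.684
α (item deleted) = (5/4)·(1 − 9.038/15.684) = 0.530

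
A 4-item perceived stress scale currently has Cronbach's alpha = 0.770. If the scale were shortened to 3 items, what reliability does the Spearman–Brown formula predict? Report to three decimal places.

Length factor m = 3/4 = 0.7500
α' = m·α / (1 − (1−m)·α)
   = 3/4 × 0.770 / (1 − (1 − 3/4) × 0.770)
   = 0.5775 / 0.8075 = 0.715

predicted reliability = 0.715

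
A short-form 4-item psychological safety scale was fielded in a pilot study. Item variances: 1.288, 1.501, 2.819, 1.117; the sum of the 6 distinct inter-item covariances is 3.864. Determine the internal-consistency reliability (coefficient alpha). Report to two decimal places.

ΣVar(i) = 1.288 + 1.501 + 2.819 + 1.117 = 6.725
Sum of distinct covariances = 3.864
Var(T) = ΣVar(i) + 2·Σcov = 6.725 + 2 × 3.864 = 14.453
α = (4/3)·(1 − 6.725/14.453) = 0.71

α = 0.71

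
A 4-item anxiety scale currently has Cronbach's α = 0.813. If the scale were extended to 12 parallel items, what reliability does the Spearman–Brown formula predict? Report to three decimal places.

predicted reliability = 0.929

Length factor m = 12/4 = 3.0000
α' = m·α / (1 + (m−1)·α)
   = 12/4 × 0.813 / (1 + (12/4 − 1) × 0.813)
   = 2.4390 / 2.6260 = 0.929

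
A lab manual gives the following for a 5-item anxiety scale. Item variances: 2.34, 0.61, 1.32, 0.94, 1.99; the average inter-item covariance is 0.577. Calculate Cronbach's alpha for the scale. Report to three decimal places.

α = 0.770

ΣVar(i) = 2.34 + 0.61 + 1.32 + 0.94 + 1.99 = 7.20
Sum of the 10 distinct covariances = 10 × 0.577 = 5.770
σ²_total = ΣVar(i) + 2·Σcov = 7.20 + 2 × 5.770 = 18.740
α = (5/4)·(1 − 7.20/18.740) = 0.770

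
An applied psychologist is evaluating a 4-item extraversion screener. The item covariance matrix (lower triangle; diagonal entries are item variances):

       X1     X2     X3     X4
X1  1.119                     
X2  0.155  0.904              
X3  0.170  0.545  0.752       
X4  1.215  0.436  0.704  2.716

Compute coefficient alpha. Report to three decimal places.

Σσᵢ² = 1.119 + 0.904 + 0.752 + 2.716 = 5.491
Sum of the distinct covariances = 3.225
σ²_total = 5.491 + 2 × 3.225 = 11.941
α = (k/(k−1))·(1 − Σσᵢ²/σ²_total) = (4/3)·(1 − 5.491/11.941) = 0.720

α = 0.720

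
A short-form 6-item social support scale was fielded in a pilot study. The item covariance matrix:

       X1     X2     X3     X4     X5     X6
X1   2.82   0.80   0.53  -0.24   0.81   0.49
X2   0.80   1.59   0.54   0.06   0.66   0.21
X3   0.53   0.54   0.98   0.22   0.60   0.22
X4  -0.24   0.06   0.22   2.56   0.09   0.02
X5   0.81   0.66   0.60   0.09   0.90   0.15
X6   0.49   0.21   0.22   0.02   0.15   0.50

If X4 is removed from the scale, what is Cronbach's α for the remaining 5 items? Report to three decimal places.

Remaining items: X1, X2, X3, X5, X6 (k = 5).
Σσᵢ² = 2.82 + 1.59 + 0.98 + 0.90 + 0.50 = 6.79
Var(T) = 6.79 + 2 × 5.01 = 16.81
α (item deleted) = (5/4)·(1 − 6.79/16.81) = 0.745

Cronbach's α = 0.745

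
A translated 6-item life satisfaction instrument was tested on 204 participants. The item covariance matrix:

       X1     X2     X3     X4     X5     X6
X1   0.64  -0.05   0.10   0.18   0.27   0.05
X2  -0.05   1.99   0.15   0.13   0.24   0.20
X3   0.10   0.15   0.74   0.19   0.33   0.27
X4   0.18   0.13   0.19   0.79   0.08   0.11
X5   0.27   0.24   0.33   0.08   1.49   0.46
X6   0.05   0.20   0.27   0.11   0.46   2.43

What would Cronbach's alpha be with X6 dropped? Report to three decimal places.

α = 0.456

Remaining items: X1, X2, X3, X4, X5 (k = 5).
ΣVar(i) = 0.64 + 1.99 + 0.74 + 0.79 + 1.49 = 5.65
Var(T) = 5.65 + 2 × 1.62 = 8.89
α (item deleted) = (5/4)·(1 − 5.65/8.89) = 0.456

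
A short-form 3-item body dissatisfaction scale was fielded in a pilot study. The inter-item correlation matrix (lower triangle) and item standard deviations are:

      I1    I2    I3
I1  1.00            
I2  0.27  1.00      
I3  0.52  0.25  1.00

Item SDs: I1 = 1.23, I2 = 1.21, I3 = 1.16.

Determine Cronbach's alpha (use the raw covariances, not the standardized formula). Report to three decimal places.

α = 0.613

Σσ²ᵢ = 1.23² + 1.21² + 1.16² = 4.3226
Covariances σ_ij = r_ij · s_i · s_j:
  σ(I1,I2) = 0.27 × 1.23 × 1.21 = 0.4018
  σ(I1,I3) = 0.52 × 1.23 × 1.16 = 0.7419
  σ(I2,I3) = 0.25 × 1.21 × 1.16 = 0.3509
σ²_T = Σσ²ᵢ + 2·Σσ_ij = 4.3226 + 2 × 1.4946 = 7.3118
α = (3/2)·(1 − 4.3226/7.3118) = 0.613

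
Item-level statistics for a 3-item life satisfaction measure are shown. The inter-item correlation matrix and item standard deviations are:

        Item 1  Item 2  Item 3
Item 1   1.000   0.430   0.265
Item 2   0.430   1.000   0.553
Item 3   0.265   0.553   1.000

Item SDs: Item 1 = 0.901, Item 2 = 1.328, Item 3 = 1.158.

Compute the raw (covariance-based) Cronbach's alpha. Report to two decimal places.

Σσ²ᵢ = 0.901² + 1.328² + 1.158² = 3.9163
Covariances σ_ij = r_ij · s_i · s_j:
  σ(Item 1,Item 2) = 0.430 × 0.901 × 1.328 = 0.5145
  σ(Item 1,Item 3) = 0.265 × 0.901 × 1.158 = 0.2765
  σ(Item 2,Item 3) = 0.553 × 1.328 × 1.158 = 0.8504
σ²_T = Σσ²ᵢ + 2·Σσ_ij = 3.9163 + 2 × 1.6414 = 7.1991
α = (3/2)·(1 − 3.9163/7.1991) = 0.68

α = 0.68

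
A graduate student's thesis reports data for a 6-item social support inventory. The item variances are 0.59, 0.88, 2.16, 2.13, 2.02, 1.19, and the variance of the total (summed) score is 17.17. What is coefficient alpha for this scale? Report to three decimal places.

Σσᵢ² = 0.59 + 0.88 + 2.16 + 2.13 + 2.02 + 1.19 = 8.97
α = (k/(k−1))·(1 − Σσᵢ²/total variance) = (6/5)·(1 − 8.97/17.17) = 0.573

coefficient alpha = 0.573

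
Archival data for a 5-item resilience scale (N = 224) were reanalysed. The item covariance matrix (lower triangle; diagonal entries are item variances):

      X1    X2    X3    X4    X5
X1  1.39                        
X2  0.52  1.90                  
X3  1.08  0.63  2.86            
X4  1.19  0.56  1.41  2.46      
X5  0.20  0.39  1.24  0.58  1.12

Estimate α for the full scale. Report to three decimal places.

α = 0.770

Σσᵢ² = 1.39 + 1.90 + 2.86 + 2.46 + 1.12 = 9.73
Sum of off-diagonal covariances = 7.80
σ²_total = 9.73 + 2 × 7.80 = 25.33
α = (k/(k−1))·(1 − Σσᵢ²/σ²_total) = (5/4)·(1 − 9.73/25.33) = 0.770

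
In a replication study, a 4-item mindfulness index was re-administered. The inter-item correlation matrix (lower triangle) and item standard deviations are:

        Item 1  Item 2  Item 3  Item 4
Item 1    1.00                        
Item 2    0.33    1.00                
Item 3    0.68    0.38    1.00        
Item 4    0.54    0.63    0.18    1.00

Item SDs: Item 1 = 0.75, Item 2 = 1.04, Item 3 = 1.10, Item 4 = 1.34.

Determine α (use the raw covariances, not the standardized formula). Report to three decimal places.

Σσ²ᵢ = 0.75² + 1.04² + 1.10² + 1.34² = 4.6497
Covariances σ_ij = r_ij · s_i · s_j:
  σ(Item 1,Item 2) = 0.33 × 0.75 × 1.04 = 0.2574
  σ(Item 1,Item 3) = 0.68 × 0.75 × 1.10 = 0.5610
  σ(Item 1,Item 4) = 0.54 × 0.75 × 1.34 = 0.5427
  σ(Item 2,Item 3) = 0.38 × 1.04 × 1.10 = 0.4347
  σ(Item 2,Item 4) = 0.63 × 1.04 × 1.34 = 0.8780
  σ(Item 3,Item 4) = 0.18 × 1.10 × 1.34 = 0.2653
σ²_T = Σσ²ᵢ + 2·Σσ_ij = 4.6497 + 2 × 2.9391 = 10.5279
α = (4/3)·(1 − 4.6497/10.5279) = 0.744

α = 0.744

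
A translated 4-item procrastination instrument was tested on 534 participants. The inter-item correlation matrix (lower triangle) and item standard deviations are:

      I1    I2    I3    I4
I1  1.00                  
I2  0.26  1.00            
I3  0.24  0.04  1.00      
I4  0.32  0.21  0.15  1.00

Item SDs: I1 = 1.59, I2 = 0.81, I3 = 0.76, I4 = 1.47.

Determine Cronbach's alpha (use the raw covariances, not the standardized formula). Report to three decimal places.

Σσ²ᵢ = 1.59² + 0.81² + 0.76² + 1.47² = 5.9227
Covariances σ_ij = r_ij · s_i · s_j:
  σ(I1,I2) = 0.26 × 1.59 × 0.81 = 0.3349
  σ(I1,I3) = 0.24 × 1.59 × 0.76 = 0.2900
  σ(I1,I4) = 0.32 × 1.59 × 1.47 = 0.7479
  σ(I2,I3) = 0.04 × 0.81 × 0.76 = 0.0246
  σ(I2,I4) = 0.21 × 0.81 × 1.47 = 0.2500
  σ(I3,I4) = 0.15 × 0.76 × 1.47 = 0.1676
σ²_T = Σσ²ᵢ + 2·Σσ_ij = 5.9227 + 2 × 1.8150 = 9.5527
α = (4/3)·(1 − 5.9227/9.5527) = 0.507

α = 0.507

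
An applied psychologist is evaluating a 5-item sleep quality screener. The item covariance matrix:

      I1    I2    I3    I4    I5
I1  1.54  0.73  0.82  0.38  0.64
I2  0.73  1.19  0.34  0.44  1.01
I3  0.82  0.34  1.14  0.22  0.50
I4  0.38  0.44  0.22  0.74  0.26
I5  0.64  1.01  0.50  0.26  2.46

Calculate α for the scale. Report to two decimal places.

Σσᵢ² = 1.54 + 1.19 + 1.14 + 0.74 + 2.46 = 7.07
Σ_{i<j} σ_ij = 5.34
σ²_total = 7.07 + 2 × 5.34 = 17.75
α = (k/(k−1))·(1 − Σσᵢ²/σ²_total) = (5/4)·(1 − 7.07/17.75) = 0.75

α = 0.75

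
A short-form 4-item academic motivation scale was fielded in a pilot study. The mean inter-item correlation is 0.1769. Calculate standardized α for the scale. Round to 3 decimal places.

α = 0.462

Standardized α = k·r̄ / (1 + (k−1)·r̄) = 4 × 0.1769 / (1 + 3 × 0.1769)
  = 0.7076 / 1.5307 = 0.462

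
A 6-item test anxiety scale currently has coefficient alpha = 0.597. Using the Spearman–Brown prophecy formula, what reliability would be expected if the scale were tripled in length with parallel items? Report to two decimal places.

predicted reliability = 0.82

Length factor m = 3
α' = m·α / (1 + (m−1)·α)
   = 3 × 0.597 / (1 + (3 − 1) × 0.597)
   = 1.7910 / 2.1940 = 0.82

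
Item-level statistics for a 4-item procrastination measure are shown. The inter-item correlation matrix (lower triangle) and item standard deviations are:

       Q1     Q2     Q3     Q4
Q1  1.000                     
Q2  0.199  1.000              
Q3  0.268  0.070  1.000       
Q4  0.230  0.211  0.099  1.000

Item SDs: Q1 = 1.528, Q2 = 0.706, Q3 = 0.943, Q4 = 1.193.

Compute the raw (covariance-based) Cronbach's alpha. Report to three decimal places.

Cronbach's alpha = 0.460

Σσ²ᵢ = 1.528² + 0.706² + 0.943² + 1.193² = 5.1457
Covariances σ_ij = r_ij · s_i · s_j:
  σ(Q1,Q2) = 0.199 × 1.528 × 0.706 = 0.2147
  σ(Q1,Q3) = 0.268 × 1.528 × 0.943 = 0.3862
  σ(Q1,Q4) = 0.230 × 1.528 × 1.193 = 0.4193
  σ(Q2,Q3) = 0.070 × 0.706 × 0.943 = 0.0466
  σ(Q2,Q4) = 0.211 × 0.706 × 1.193 = 0.1777
  σ(Q3,Q4) = 0.099 × 0.943 × 1.193 = 0.1114
σ²_T = Σσ²ᵢ + 2·Σσ_ij = 5.1457 + 2 × 1.3559 = 7.8575
α = (4/3)·(1 − 5.1457/7.8575) = 0.460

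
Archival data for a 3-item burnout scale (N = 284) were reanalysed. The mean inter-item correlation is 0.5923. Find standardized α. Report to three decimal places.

Standardized α = k·r̄ / (1 + (k−1)·r̄) = 3 × 0.5923 / (1 + 2 × 0.5923)
  = 1.7769 / 2.1846 = 0.813

standardized α = 0.813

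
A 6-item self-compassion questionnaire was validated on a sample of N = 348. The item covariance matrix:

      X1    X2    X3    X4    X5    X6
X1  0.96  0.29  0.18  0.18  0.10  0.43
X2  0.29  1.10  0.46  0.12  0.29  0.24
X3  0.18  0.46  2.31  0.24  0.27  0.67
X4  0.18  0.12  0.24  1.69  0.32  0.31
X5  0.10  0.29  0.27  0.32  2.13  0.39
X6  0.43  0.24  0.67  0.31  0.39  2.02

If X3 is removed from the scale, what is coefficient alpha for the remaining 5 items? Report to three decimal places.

Remaining items: X1, X2, X4, X5, X6 (k = 5).
Σσ²ᵢ = 0.96 + 1.10 + 1.69 + 2.13 + 2.02 = 7.90
σ²_total = 7.90 + 2 × 2.67 = 13.24
α (item deleted) = (5/4)·(1 − 7.90/13.24) = 0.504

α = 0.504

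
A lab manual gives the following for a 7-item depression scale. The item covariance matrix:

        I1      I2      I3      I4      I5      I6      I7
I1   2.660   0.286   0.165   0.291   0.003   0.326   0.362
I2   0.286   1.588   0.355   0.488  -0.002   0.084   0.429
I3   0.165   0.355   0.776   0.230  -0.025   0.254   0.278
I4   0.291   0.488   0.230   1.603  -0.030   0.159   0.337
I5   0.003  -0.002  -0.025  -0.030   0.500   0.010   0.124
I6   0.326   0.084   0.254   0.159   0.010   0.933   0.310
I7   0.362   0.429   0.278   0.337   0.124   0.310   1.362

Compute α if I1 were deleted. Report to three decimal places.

α = 0.564

Remaining items: I2, I3, I4, I5, I6, I7 (k = 6).
sum of item variances = 1.588 + 0.776 + 1.603 + 0.500 + 0.933 + 1.362 = 6.762
Var(T) = 6.762 + 2 × 3.001 = 12.764
α (item deleted) = (6/5)·(1 − 6.762/12.764) = 0.564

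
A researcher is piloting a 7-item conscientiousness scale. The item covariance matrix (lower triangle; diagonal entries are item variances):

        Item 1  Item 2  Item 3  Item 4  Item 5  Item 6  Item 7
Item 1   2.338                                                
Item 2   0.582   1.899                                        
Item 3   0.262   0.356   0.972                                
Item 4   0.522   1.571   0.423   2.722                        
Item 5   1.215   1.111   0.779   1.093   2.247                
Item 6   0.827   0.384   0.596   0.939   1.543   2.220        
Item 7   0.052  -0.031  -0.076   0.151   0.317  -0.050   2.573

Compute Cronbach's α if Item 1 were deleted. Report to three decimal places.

Remaining items: Item 2, Item 3, Item 4, Item 5, Item 6, Item 7 (k = 6).
sum of item variances = 1.899 + 0.972 + 2.722 + 2.247 + 2.220 + 2.573 = 12.633
Var(T) = 12.633 + 2 × 9.106 = 30.845
α (item deleted) = (6/5)·(1 − 12.633/30.845) = 0.709

Cronbach's α = 0.709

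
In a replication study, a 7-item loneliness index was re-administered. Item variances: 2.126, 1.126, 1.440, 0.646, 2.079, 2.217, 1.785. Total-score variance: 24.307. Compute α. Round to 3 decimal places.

α = 0.619

Σσᵢ² = 2.126 + 1.126 + 1.440 + 0.646 + 2.079 + 2.217 + 1.785 = 11.419
α = (k/(k−1))·(1 − Σσᵢ²/σ²_total) = (7/6)·(1 − 11.419/24.307) = 0.619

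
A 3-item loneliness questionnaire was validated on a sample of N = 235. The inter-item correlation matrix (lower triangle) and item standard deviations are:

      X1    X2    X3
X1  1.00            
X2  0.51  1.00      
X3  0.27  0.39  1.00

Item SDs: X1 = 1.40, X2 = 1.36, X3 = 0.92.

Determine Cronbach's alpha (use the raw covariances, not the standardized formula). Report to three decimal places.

Σσ²ᵢ = 1.40² + 1.36² + 0.92² = 4.6560
Covariances σ_ij = r_ij · s_i · s_j:
  σ(X1,X2) = 0.51 × 1.40 × 1.36 = 0.9710
  σ(X1,X3) = 0.27 × 1.40 × 0.92 = 0.3478
  σ(X2,X3) = 0.39 × 1.36 × 0.92 = 0.4880
σ²_T = Σσ²ᵢ + 2·Σσ_ij = 4.6560 + 2 × 1.8068 = 8.2696
α = (3/2)·(1 − 4.6560/8.2696) = 0.655

α = 0.655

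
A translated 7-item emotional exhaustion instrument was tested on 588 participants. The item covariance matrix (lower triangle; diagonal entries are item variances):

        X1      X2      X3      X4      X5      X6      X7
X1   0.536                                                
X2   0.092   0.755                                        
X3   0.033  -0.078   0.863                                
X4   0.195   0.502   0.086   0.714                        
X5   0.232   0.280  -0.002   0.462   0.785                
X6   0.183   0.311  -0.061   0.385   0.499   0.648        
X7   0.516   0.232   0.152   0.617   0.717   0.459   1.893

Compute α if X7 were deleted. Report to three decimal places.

Remaining items: X1, X2, X3, X4, X5, X6 (k = 6).
Σσᵢ² = 0.536 + 0.755 + 0.863 + 0.714 + 0.785 + 0.648 = 4.301
σ²_T = 4.301 + 2 × 3.119 = 10.539
α (item deleted) = (6/5)·(1 − 4.301/10.539) = 0.710

α = 0.710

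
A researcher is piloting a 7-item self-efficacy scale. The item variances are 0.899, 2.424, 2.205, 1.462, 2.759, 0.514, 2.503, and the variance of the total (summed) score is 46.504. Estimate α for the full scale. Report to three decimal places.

α = 0.846

Σσᵢ² = 0.899 + 2.424 + 2.205 + 1.462 + 2.759 + 0.514 + 2.503 = 12.766
α = (k/(k−1))·(1 − Σσᵢ²/Var(T)) = (7/6)·(1 − 12.766/46.504) = 0.846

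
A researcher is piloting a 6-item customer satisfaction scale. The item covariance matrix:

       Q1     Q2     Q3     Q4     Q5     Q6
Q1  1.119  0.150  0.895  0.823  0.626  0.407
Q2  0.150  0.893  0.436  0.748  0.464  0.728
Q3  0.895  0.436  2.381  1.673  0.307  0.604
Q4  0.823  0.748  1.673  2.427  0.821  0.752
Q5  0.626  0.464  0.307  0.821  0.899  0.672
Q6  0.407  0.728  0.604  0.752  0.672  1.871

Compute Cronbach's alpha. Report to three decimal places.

Cronbach's alpha = 0.814

Σσ²ᵢ = 1.119 + 0.893 + 2.381 + 2.427 + 0.899 + 1.871 = 9.590
Sum of the distinct covariances = 10.106
total variance = 9.590 + 2 × 10.106 = 29.802
α = (k/(k−1))·(1 − Σσ²ᵢ/total variance) = (6/5)·(1 − 9.590/29.802) = 0.814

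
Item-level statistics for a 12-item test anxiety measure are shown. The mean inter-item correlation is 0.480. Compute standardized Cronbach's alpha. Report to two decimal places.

Standardized α = k·r̄ / (1 + (k−1)·r̄) = 12 × 0.480 / (1 + 11 × 0.480)
  = 5.7600 / 6.2800 = 0.92

α = 0.92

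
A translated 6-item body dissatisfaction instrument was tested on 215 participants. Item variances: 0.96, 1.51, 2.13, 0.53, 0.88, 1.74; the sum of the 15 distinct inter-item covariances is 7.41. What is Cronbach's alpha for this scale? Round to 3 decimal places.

α = 0.788

Σσ²ᵢ = 0.96 + 1.51 + 2.13 + 0.53 + 0.88 + 1.74 = 7.75
Sum of distinct covariances = 7.41
σ²_total = Σσ²ᵢ + 2·Σcov = 7.75 + 2 × 7.41 = 22.57
α = (6/5)·(1 − 7.75/22.57) = 0.788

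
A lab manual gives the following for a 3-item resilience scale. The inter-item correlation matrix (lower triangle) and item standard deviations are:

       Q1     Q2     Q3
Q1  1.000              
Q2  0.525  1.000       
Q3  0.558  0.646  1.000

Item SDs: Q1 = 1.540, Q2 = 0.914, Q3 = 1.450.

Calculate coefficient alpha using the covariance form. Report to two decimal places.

coefficient alpha = 0.78

Σσ²ᵢ = 1.540² + 0.914² + 1.450² = 5.3095
Covariances σ_ij = r_ij · s_i · s_j:
  σ(Q1,Q2) = 0.525 × 1.540 × 0.914 = 0.7390
  σ(Q1,Q3) = 0.558 × 1.540 × 1.450 = 1.2460
  σ(Q2,Q3) = 0.646 × 0.914 × 1.450 = 0.8561
σ²_T = Σσ²ᵢ + 2·Σσ_ij = 5.3095 + 2 × 2.8411 = 10.9917
α = (3/2)·(1 − 5.3095/10.9917) = 0.78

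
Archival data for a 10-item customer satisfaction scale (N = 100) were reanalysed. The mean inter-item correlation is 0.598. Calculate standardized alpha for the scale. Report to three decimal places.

Standardized α = k·r̄ / (1 + (k−1)·r̄) = 10 × 0.598 / (1 + 9 × 0.598)
  = 5.9800 / 6.3820 = 0.937

standardized alpha = 0.937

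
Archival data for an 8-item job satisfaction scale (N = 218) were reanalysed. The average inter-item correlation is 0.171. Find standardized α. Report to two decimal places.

α = 0.62

Standardized α = k·r̄ / (1 + (k−1)·r̄) = 8 × 0.171 / (1 + 7 × 0.171)
  = 1.3680 / 2.1970 = 0.62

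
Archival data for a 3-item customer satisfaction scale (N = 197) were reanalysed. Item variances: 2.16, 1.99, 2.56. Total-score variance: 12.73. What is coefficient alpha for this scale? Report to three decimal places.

Σσᵢ² = 2.16 + 1.99 + 2.56 = 6.71
α = (k/(k−1))·(1 − Σσᵢ²/total variance) = (3/2)·(1 − 6.71/12.73) = 0.709

coefficient alpha = 0.709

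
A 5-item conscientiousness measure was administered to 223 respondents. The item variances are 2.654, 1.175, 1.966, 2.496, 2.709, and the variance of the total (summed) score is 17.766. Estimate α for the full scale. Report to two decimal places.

α = 0.48

ΣVar(i) = 2.654 + 1.175 + 1.966 + 2.496 + 2.709 = 11.000
α = (k/(k−1))·(1 − ΣVar(i)/total variance) = (5/4)·(1 − 11.000/17.766) = 0.48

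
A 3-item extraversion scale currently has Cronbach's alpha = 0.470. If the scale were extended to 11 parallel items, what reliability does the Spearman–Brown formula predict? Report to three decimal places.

predicted reliability = 0.765

Length factor m = 11/3 = 3.6667
α' = m·α / (1 + (m−1)·α)
   = 11/3 × 0.470 / (1 + (11/3 − 1) × 0.470)
   = 1.7233 / 2.2533 = 0.765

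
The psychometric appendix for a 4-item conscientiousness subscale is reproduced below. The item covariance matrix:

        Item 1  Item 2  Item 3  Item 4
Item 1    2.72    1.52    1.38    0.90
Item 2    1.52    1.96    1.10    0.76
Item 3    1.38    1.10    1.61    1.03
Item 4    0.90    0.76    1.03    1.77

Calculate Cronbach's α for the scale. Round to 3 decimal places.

α = 0.832

sum of item variances = 2.72 + 1.96 + 1.61 + 1.77 = 8.06
Sum of the distinct covariances = 6.69
Var(T) = 8.06 + 2 × 6.69 = 21.44
α = (k/(k−1))·(1 − sum of item variances/Var(T)) = (4/3)·(1 − 8.06/21.44) = 0.832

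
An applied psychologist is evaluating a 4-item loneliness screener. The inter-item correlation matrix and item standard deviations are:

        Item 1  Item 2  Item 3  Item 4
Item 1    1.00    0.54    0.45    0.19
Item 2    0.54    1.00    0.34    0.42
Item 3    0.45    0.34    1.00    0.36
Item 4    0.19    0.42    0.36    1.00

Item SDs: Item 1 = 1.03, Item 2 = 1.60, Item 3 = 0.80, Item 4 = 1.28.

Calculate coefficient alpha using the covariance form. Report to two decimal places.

Σσ²ᵢ = 1.03² + 1.60² + 0.80² + 1.28² = 5.8993
Covariances σ_ij = r_ij · s_i · s_j:
  σ(Item 1,Item 2) = 0.54 × 1.03 × 1.60 = 0.8899
  σ(Item 1,Item 3) = 0.45 × 1.03 × 0.80 = 0.3708
  σ(Item 1,Item 4) = 0.19 × 1.03 × 1.28 = 0.2505
  σ(Item 2,Item 3) = 0.34 × 1.60 × 0.80 = 0.4352
  σ(Item 2,Item 4) = 0.42 × 1.60 × 1.28 = 0.8602
  σ(Item 3,Item 4) = 0.36 × 0.80 × 1.28 = 0.3686
σ²_T = Σσ²ᵢ + 2·Σσ_ij = 5.8993 + 2 × 3.1752 = 12.2497
α = (4/3)·(1 − 5.8993/12.2497) = 0.69

α = 0.69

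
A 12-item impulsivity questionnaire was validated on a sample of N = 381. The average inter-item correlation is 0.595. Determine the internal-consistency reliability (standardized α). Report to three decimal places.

standardized α = 0.946

Standardized α = k·r̄ / (1 + (k−1)·r̄) = 12 × 0.595 / (1 + 11 × 0.595)
  = 7.1400 / 7.5450 = 0.946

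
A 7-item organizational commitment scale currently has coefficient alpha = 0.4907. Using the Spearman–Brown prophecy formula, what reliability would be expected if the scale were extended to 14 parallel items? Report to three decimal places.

Length factor m = 14/7 = 2.0000
α' = m·α / (1 + (m−1)·α)
   = 14/7 × 0.4907 / (1 + (14/7 − 1) × 0.4907)
   = 0.9814 / 1.4907 = 0.658

predicted reliability = 0.658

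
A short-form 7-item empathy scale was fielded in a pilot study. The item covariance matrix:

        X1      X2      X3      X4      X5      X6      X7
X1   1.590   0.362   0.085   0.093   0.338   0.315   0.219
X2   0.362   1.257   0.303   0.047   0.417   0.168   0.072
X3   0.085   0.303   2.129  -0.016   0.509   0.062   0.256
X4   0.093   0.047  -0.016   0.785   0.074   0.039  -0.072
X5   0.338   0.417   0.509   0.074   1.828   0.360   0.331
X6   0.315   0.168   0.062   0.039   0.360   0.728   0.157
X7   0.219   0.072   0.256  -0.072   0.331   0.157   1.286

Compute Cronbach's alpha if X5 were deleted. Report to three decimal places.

Remaining items: X1, X2, X3, X4, X6, X7 (k = 6).
ΣVar(i) = 1.590 + 1.257 + 2.129 + 0.785 + 0.728 + 1.286 = 7.775
σ²_total = 7.775 + 2 × 2.090 = 11.955
α (item deleted) = (6/5)·(1 − 7.775/11.955) = 0.420

α = 0.420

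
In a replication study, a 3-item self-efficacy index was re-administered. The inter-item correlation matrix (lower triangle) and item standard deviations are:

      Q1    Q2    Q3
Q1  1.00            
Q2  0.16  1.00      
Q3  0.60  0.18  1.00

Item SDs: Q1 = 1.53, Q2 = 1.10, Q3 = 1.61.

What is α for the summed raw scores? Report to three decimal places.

Σσ²ᵢ = 1.53² + 1.10² + 1.61² = 6.1430
Covariances σ_ij = r_ij · s_i · s_j:
  σ(Q1,Q2) = 0.16 × 1.53 × 1.10 = 0.2693
  σ(Q1,Q3) = 0.60 × 1.53 × 1.61 = 1.4780
  σ(Q2,Q3) = 0.18 × 1.10 × 1.61 = 0.3188
σ²_T = Σσ²ᵢ + 2·Σσ_ij = 6.1430 + 2 × 2.0661 = 10.2752
α = (3/2)·(1 − 6.1430/10.2752) = 0.603

α = 0.603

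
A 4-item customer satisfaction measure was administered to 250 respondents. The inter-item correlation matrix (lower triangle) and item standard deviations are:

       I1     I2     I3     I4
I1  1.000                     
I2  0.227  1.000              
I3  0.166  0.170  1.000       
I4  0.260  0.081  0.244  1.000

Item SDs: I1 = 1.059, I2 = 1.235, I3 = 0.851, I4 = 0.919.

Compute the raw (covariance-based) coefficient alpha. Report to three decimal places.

Σσ²ᵢ = 1.059² + 1.235² + 0.851² + 0.919² = 4.2155
Covariances σ_ij = r_ij · s_i · s_j:
  σ(I1,I2) = 0.227 × 1.059 × 1.235 = 0.2969
  σ(I1,I3) = 0.166 × 1.059 × 0.851 = 0.1496
  σ(I1,I4) = 0.260 × 1.059 × 0.919 = 0.2530
  σ(I2,I3) = 0.170 × 1.235 × 0.851 = 0.1787
  σ(I2,I4) = 0.081 × 1.235 × 0.919 = 0.0919
  σ(I3,I4) = 0.244 × 0.851 × 0.919 = 0.1908
σ²_T = Σσ²ᵢ + 2·Σσ_ij = 4.2155 + 2 × 1.1609 = 6.5373
α = (4/3)·(1 − 4.2155/6.5373) = 0.474

α = 0.474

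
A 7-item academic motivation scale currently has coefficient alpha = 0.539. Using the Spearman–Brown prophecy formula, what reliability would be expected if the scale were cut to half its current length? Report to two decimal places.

predicted reliability = 0.37

Length factor m = 1/2
α' = m·α / (1 − (1−m)·α)
   = 1/2 × 0.539 / (1 − (1 − 1/2) × 0.539)
   = 0.2695 / 0.7305 = 0.37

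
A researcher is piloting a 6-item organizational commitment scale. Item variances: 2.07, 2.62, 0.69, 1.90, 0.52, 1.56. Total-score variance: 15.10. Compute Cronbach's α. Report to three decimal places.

sum of item variances = 2.07 + 2.62 + 0.69 + 1.90 + 0.52 + 1.56 = 9.36
α = (k/(k−1))·(1 − sum of item variances/σ²_total) = (6/5)·(1 − 9.36/15.10) = 0.456

α = 0.456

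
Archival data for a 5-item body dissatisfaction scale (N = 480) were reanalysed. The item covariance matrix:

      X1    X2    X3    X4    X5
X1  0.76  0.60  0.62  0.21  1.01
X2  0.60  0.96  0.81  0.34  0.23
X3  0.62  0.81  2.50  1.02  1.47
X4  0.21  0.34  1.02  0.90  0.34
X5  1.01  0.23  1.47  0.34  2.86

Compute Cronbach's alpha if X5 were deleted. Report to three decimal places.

Cronbach's alpha = 0.779

Remaining items: X1, X2, X3, X4 (k = 4).
ΣVar(i) = 0.76 + 0.96 + 2.50 + 0.90 = 5.12
Var(T) = 5.12 + 2 × 3.60 = 12.32
α (item deleted) = (4/3)·(1 − 5.12/12.32) = 0.779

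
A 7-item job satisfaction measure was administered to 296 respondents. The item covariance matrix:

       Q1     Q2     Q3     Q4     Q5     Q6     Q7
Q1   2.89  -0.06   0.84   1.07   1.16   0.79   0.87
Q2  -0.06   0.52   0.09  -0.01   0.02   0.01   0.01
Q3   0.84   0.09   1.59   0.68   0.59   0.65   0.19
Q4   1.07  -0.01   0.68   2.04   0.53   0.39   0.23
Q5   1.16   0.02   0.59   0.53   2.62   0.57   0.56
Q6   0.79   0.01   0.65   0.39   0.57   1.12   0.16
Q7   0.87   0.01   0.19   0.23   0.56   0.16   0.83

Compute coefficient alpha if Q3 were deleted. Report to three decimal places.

α = 0.668

Remaining items: Q1, Q2, Q4, Q5, Q6, Q7 (k = 6).
Σσᵢ² = 2.89 + 0.52 + 2.04 + 2.62 + 1.12 + 0.83 = 10.02
σ²_total = 10.02 + 2 × 6.30 = 22.62
α (item deleted) = (6/5)·(1 − 10.02/22.62) = 0.668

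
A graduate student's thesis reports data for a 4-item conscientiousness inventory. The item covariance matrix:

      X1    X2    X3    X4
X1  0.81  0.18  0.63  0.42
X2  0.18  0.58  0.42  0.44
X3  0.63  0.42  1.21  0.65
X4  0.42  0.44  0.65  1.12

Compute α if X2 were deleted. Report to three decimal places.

Remaining items: X1, X3, X4 (k = 3).
sum of item variances = 0.81 + 1.21 + 1.12 = 3.14
Var(T) = 3.14 + 2 × 1.70 = 6.54
α (item deleted) = (3/2)·(1 − 3.14/6.54) = 0.780

α = 0.780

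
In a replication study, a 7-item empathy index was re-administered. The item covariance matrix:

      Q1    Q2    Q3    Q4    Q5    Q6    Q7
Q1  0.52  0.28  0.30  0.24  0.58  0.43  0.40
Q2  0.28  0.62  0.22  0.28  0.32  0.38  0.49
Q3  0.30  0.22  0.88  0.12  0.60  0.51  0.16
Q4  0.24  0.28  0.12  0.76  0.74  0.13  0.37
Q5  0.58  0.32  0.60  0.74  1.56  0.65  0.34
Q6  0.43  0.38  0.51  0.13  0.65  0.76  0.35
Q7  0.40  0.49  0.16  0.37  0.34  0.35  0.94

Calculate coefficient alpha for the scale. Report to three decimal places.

coefficient alpha = 0.844

sum of item variances = 0.52 + 0.62 + 0.88 + 0.76 + 1.56 + 0.76 + 0.94 = 6.04
Σ_{i<j} σ_ij = 7.89
Var(T) = 6.04 + 2 × 7.89 = 21.82
α = (k/(k−1))·(1 − sum of item variances/Var(T)) = (7/6)·(1 − 6.04/21.82) = 0.844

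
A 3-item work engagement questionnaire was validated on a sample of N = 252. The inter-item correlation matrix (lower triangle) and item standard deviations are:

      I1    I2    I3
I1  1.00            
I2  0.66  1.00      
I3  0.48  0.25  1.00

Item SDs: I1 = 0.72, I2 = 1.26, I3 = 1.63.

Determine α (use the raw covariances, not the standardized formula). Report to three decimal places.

α = 0.619

Σσ²ᵢ = 0.72² + 1.26² + 1.63² = 4.7629
Covariances σ_ij = r_ij · s_i · s_j:
  σ(I1,I2) = 0.66 × 0.72 × 1.26 = 0.5988
  σ(I1,I3) = 0.48 × 0.72 × 1.63 = 0.5633
  σ(I2,I3) = 0.25 × 1.26 × 1.63 = 0.5134
σ²_T = Σσ²ᵢ + 2·Σσ_ij = 4.7629 + 2 × 1.6755 = 8.1139
α = (3/2)·(1 − 4.7629/8.1139) = 0.619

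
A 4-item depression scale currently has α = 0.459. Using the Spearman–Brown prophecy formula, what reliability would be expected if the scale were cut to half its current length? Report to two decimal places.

predicted reliability = 0.30

Length factor m = 1/2
α' = m·α / (1 − (1−m)·α)
   = 1/2 × 0.459 / (1 − (1 − 1/2) × 0.459)
   = 0.2295 / 0.7705 = 0.30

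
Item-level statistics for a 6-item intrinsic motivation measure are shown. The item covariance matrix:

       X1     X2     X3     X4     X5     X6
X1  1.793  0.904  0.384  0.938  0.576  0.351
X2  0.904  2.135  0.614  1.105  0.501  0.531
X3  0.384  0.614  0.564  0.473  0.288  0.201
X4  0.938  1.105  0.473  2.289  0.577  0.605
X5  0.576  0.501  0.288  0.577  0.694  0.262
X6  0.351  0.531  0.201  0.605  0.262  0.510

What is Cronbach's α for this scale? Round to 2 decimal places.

Cronbach's α = 0.81

sum of item variances = 1.793 + 2.135 + 0.564 + 2.289 + 0.694 + 0.510 = 7.985
Sum of the distinct covariances = 8.310
total variance = 7.985 + 2 × 8.310 = 24.605
α = (k/(k−1))·(1 − sum of item variances/total variance) = (6/5)·(1 − 7.985/24.605) = 0.81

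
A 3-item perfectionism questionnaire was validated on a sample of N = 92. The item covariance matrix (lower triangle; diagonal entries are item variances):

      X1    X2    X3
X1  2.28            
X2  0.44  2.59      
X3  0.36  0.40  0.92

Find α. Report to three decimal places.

ΣVar(i) = 2.28 + 2.59 + 0.92 = 5.79
Sum of off-diagonal covariances = 1.20
total variance = 5.79 + 2 × 1.20 = 8.19
α = (k/(k−1))·(1 − ΣVar(i)/total variance) = (3/2)·(1 − 5.79/8.19) = 0.440

α = 0.440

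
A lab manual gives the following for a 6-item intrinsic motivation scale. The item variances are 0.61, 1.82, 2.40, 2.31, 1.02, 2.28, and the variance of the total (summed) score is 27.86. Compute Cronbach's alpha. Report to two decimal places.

Σσᵢ² = 0.61 + 1.82 + 2.40 + 2.31 + 1.02 + 2.28 = 10.44
α = (k/(k−1))·(1 − Σσᵢ²/Var(T)) = (6/5)·(1 − 10.44/27.86) = 0.75

α = 0.75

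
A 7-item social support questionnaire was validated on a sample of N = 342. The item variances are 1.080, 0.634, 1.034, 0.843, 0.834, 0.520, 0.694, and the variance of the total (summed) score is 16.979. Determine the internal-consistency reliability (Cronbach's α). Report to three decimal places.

Cronbach's α = 0.779

Σσ²ᵢ = 1.080 + 0.634 + 1.034 + 0.843 + 0.834 + 0.520 + 0.694 = 5.639
α = (k/(k−1))·(1 − Σσ²ᵢ/σ²_total) = (7/6)·(1 − 5.639/16.979) = 0.779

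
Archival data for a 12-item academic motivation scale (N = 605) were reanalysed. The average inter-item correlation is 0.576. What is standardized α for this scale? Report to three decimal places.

α = 0.942

Standardized α = k·r̄ / (1 + (k−1)·r̄) = 12 × 0.576 / (1 + 11 × 0.576)
  = 6.9120 / 7.3360 = 0.942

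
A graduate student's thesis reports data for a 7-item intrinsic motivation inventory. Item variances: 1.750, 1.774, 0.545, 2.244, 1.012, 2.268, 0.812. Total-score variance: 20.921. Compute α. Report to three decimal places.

Σσ²ᵢ = 1.750 + 1.774 + 0.545 + 2.244 + 1.012 + 2.268 + 0.812 = 10.405
α = (k/(k−1))·(1 − Σσ²ᵢ/Var(T)) = (7/6)·(1 − 10.405/20.921) = 0.586

α = 0.586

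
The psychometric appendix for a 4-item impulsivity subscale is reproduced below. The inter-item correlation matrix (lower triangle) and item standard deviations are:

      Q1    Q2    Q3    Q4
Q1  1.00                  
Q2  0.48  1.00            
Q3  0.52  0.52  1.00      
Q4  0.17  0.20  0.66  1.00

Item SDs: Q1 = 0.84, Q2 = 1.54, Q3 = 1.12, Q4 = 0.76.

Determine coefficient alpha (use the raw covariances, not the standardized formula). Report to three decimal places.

α = 0.723

Σσ²ᵢ = 0.84² + 1.54² + 1.12² + 0.76² = 4.9092
Covariances σ_ij = r_ij · s_i · s_j:
  σ(Q1,Q2) = 0.48 × 0.84 × 1.54 = 0.6209
  σ(Q1,Q3) = 0.52 × 0.84 × 1.12 = 0.4892
  σ(Q1,Q4) = 0.17 × 0.84 × 0.76 = 0.1085
  σ(Q2,Q3) = 0.52 × 1.54 × 1.12 = 0.8969
  σ(Q2,Q4) = 0.20 × 1.54 × 0.76 = 0.2341
  σ(Q3,Q4) = 0.66 × 1.12 × 0.76 = 0.5618
σ²_T = Σσ²ᵢ + 2·Σσ_ij = 4.9092 + 2 × 2.9114 = 10.7320
α = (4/3)·(1 − 4.9092/10.7320) = 0.723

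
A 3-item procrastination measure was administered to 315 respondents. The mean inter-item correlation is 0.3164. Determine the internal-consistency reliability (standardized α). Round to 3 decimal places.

standardized α = 0.581

Standardized α = k·r̄ / (1 + (k−1)·r̄) = 3 × 0.3164 / (1 + 2 × 0.3164)
  = 0.9492 / 1.6328 = 0.581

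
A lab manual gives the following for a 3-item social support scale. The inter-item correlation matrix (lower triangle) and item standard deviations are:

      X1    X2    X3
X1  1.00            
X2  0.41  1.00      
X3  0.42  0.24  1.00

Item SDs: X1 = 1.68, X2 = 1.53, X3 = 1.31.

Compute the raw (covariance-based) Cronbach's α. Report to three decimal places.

Σσ²ᵢ = 1.68² + 1.53² + 1.31² = 6.8794
Covariances σ_ij = r_ij · s_i · s_j:
  σ(X1,X2) = 0.41 × 1.68 × 1.53 = 1.0539
  σ(X1,X3) = 0.42 × 1.68 × 1.31 = 0.9243
  σ(X2,X3) = 0.24 × 1.53 × 1.31 = 0.4810
σ²_T = Σσ²ᵢ + 2·Σσ_ij = 6.8794 + 2 × 2.4592 = 11.7978
α = (3/2)·(1 − 6.8794/11.7978) = 0.625

Cronbach's α = 0.625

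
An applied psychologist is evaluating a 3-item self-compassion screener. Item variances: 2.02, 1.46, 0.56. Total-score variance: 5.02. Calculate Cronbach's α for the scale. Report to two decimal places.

α = 0.29

Σσᵢ² = 2.02 + 1.46 + 0.56 = 4.04
α = (k/(k−1))·(1 − Σσᵢ²/σ²_total) = (3/2)·(1 − 4.04/5.02) = 0.29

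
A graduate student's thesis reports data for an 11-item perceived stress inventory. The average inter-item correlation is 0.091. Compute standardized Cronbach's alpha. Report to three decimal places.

Standardized α = k·r̄ / (1 + (k−1)·r̄) = 11 × 0.091 / (1 + 10 × 0.091)
  = 1.0010 / 1.9100 = 0.524

standardized Cronbach's alpha = 0.524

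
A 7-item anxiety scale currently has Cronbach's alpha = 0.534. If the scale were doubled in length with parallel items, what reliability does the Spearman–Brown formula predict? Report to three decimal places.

Length factor m = 2
α' = m·α / (1 + (m−1)·α)
   = 2 × 0.534 / (1 + (2 − 1) × 0.534)
   = 1.0680 / 1.5340 = 0.696

predicted reliability = 0.696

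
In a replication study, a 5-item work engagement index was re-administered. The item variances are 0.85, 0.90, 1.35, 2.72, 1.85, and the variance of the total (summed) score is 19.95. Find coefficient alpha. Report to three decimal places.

Σσᵢ² = 0.85 + 0.90 + 1.35 + 2.72 + 1.85 = 7.67
α = (k/(k−1))·(1 − Σσᵢ²/Var(T)) = (5/4)·(1 − 7.67/19.95) = 0.769

coefficient alpha = 0.769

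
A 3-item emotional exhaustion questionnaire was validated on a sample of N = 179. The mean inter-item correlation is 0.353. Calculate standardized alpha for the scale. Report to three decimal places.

Standardized α = k·r̄ / (1 + (k−1)·r̄) = 3 × 0.353 / (1 + 2 × 0.353)
  = 1.0590 / 1.7060 = 0.621

α = 0.621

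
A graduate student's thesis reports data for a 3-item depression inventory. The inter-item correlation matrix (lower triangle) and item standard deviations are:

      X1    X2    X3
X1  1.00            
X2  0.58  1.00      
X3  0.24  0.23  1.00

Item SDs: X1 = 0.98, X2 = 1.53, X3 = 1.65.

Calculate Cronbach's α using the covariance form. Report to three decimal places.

α = 0.569

Σσ²ᵢ = 0.98² + 1.53² + 1.65² = 6.0238
Covariances σ_ij = r_ij · s_i · s_j:
  σ(X1,X2) = 0.58 × 0.98 × 1.53 = 0.8697
  σ(X1,X3) = 0.24 × 0.98 × 1.65 = 0.3881
  σ(X2,X3) = 0.23 × 1.53 × 1.65 = 0.5806
σ²_T = Σσ²ᵢ + 2·Σσ_ij = 6.0238 + 2 × 1.8384 = 9.7006
α = (3/2)·(1 − 6.0238/9.7006) = 0.569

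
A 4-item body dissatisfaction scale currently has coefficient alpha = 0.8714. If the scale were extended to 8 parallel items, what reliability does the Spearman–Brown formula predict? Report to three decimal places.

predicted reliability = 0.931

Length factor m = 8/4 = 2.0000
α' = m·α / (1 + (m−1)·α)
   = 8/4 × 0.8714 / (1 + (8/4 − 1) × 0.8714)
   = 1.7428 / 1.8714 = 0.931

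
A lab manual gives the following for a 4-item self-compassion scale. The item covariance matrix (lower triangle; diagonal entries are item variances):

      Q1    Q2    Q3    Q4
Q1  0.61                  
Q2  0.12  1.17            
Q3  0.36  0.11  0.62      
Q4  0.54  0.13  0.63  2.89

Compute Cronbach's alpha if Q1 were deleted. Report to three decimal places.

α = 0.407

Remaining items: Q2, Q3, Q4 (k = 3).
ΣVar(i) = 1.17 + 0.62 + 2.89 = 4.68
total variance = 4.68 + 2 × 0.87 = 6.42
α (item deleted) = (3/2)·(1 − 4.68/6.42) = 0.407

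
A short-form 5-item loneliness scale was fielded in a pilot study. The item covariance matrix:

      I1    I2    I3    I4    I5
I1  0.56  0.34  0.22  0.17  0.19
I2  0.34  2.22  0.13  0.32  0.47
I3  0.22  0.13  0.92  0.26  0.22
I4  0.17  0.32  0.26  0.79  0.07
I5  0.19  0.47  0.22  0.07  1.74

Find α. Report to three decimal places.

Σσ²ᵢ = 0.56 + 2.22 + 0.92 + 0.79 + 1.74 = 6.23
Sum of the distinct covariances = 2.39
total variance = 6.23 + 2 × 2.39 = 11.01
α = (k/(k−1))·(1 − Σσ²ᵢ/total variance) = (5/4)·(1 − 6.23/11.01) = 0.543

α = 0.543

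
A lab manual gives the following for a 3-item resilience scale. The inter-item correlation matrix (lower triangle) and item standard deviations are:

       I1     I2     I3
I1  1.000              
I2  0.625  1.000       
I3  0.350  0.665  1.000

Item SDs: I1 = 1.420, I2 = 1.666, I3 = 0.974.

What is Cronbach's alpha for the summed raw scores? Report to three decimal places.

Cronbach's alpha = 0.772

Σσ²ᵢ = 1.420² + 1.666² + 0.974² = 5.7406
Covariances σ_ij = r_ij · s_i · s_j:
  σ(I1,I2) = 0.625 × 1.420 × 1.666 = 1.4786
  σ(I1,I3) = 0.350 × 1.420 × 0.974 = 0.4841
  σ(I2,I3) = 0.665 × 1.666 × 0.974 = 1.0791
σ²_T = Σσ²ᵢ + 2·Σσ_ij = 5.7406 + 2 × 3.0418 = 11.8242
α = (3/2)·(1 − 5.7406/11.8242) = 0.772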